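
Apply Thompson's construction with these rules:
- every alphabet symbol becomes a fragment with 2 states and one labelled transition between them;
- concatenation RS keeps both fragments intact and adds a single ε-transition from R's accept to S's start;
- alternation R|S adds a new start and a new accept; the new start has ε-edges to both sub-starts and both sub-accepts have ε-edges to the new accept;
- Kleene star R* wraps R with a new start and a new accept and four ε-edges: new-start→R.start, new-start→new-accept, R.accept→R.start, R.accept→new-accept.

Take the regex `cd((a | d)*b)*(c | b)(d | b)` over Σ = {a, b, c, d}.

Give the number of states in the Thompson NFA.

By structural recursion:
Each of the 9 symbol leaves contributes a 2-state fragment.
  a | d → 6 states
  (a | d)* → 8 states
  (a | d)*b → 10 states
  ((a | d)*b)* → 12 states
  c | b → 6 states
  d | b → 6 states
  cd((a | d)*b)*(c | b)(d | b) → 28 states

28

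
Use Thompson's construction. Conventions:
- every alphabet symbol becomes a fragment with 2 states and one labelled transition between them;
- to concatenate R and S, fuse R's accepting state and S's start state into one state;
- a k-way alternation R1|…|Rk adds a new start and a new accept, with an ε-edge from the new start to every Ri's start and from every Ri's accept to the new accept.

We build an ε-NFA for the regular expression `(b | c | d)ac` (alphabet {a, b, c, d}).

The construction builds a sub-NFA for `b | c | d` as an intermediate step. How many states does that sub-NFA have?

8

Fragment for `b | c | d`:
Each of the 3 symbol leaves contributes a 2-state fragment.
  b | c | d → 8 states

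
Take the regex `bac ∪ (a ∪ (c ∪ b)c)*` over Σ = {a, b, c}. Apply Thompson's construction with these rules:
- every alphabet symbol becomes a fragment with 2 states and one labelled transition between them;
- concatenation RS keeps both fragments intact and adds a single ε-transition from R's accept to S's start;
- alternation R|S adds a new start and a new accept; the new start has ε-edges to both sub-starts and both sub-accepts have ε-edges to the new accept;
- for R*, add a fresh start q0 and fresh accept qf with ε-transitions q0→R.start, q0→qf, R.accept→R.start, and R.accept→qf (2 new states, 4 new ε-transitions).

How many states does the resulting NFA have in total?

22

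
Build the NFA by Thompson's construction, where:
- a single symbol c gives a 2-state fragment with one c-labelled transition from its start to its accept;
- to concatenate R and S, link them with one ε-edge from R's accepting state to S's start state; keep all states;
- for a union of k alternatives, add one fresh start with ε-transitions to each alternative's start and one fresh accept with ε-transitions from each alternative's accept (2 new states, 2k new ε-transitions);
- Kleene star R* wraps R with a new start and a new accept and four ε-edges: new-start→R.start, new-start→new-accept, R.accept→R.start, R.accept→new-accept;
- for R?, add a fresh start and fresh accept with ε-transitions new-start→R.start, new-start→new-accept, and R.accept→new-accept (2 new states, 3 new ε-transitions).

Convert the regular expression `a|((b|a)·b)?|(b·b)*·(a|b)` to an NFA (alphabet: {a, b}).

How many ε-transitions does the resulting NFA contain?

24

Building bottom-up:
Each of the 8 symbol leaves contributes 0 ε-transitions.
  b|a = 4 ε-transitions
  (b|a)·b = 5 ε-transitions
  ((b|a)·b)? = 8 ε-transitions
  b·b = 1 ε-transition
  (b·b)* = 5 ε-transitions
  a|b = 4 ε-transitions
  (b·b)*·(a|b) = 10 ε-transitions
  a|((b|a)·b)?|(b·b)*·(a|b) = 24 ε-transitions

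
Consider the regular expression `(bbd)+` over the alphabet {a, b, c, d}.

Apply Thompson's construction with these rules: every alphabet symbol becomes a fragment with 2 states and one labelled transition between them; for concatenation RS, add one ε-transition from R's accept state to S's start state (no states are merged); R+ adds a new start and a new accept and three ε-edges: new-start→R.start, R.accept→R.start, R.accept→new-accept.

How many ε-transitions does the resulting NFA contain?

Per subexpression:
Each of the 3 symbol leaves contributes 0 ε-transitions.
  bbd : 2 ε-transitions
  (bbd)+ : 5 ε-transitions

5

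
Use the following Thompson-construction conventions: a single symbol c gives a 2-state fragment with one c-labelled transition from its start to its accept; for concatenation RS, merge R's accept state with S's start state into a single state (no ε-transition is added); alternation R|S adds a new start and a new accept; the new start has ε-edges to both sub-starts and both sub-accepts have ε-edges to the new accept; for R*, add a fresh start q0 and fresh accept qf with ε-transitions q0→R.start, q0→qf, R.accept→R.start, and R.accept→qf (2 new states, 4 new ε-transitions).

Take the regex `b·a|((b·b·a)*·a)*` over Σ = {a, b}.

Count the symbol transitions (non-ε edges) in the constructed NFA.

Per subexpression:
Each of the 6 symbol leaves contributes exactly 1 symbol transition.
  b·a : 2 symbol transitions
  b·b·a : 3 symbol transitions
  (b·b·a)* : 3 symbol transitions
  (b·b·a)*·a : 4 symbol transitions
  ((b·b·a)*·a)* : 4 symbol transitions
  b·a|((b·b·a)*·a)* : 6 symbol transitions

6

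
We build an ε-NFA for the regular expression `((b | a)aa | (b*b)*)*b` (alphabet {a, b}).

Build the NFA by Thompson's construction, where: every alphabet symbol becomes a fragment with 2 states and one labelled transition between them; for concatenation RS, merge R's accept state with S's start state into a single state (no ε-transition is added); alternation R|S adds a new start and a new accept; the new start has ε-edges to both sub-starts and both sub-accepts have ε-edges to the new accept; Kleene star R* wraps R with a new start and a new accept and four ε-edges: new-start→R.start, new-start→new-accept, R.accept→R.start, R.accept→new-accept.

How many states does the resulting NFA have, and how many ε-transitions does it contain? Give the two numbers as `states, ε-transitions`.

Recursing over subexpressions:
Each of the 7 symbol leaves contributes 2 states and 0 ε-transitions.
  b | a → 6 states, 4 ε-transitions
  (b | a)aa → 8 states, 4 ε-transitions
  b* → 4 states, 4 ε-transitions
  b*b → 5 states, 4 ε-transitions
  (b*b)* → 7 states, 8 ε-transitions
  (b | a)aa | (b*b)* → 17 states, 16 ε-transitions
  ((b | a)aa | (b*b)*)* → 19 states, 20 ε-transitions
  ((b | a)aa | (b*b)*)*b → 20 states, 20 ε-transitions

20, 20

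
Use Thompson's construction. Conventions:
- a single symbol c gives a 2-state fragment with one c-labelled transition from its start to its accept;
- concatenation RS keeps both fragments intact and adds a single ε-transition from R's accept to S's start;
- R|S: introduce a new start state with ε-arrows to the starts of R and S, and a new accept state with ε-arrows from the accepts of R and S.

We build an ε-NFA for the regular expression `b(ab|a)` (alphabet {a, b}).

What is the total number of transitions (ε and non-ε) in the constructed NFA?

10

Recursing over subexpressions:
Each of the 4 symbol leaves contributes 1 transition (1 symbol, 0 ε).
  ab : 3 transitions (2 symbol, 1 ε)
  ab|a : 8 transitions (3 symbol, 5 ε)
  b(ab|a) : 10 transitions (4 symbol, 6 ε)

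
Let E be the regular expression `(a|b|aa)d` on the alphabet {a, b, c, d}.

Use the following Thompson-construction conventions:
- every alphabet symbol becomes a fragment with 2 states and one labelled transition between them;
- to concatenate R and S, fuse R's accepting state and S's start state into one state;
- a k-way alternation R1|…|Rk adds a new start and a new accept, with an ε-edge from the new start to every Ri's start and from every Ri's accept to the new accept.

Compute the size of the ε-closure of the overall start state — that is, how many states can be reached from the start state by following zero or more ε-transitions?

4

Work bottom-up. For each fragment F, track |ε-closure(F.start)| and whether F's accept lies in that closure (i.e. whether F accepts ε). A single-symbol fragment has closure size 1 and does not accept ε.
  aa : |closure| equals the left operand's closure size = 1 (its accept is not ε-reachable, so the closure stops there)
  a|b|aa : new start ε-reaches every alternative's start; none of them accept ε, so the new accept is not reached: |closure| = 1 + 1 + 1 + 1 = 4
  (a|b|aa)d : same as the first factor's closure: |closure| = 4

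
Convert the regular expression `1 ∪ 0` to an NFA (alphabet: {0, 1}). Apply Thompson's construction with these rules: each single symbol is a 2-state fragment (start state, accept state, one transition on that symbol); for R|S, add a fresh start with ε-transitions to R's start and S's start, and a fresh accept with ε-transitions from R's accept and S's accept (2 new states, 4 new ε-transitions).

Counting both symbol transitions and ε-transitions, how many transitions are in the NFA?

Building bottom-up:
Each of the 2 symbol leaves contributes 1 transition (1 symbol, 0 ε).
  1 ∪ 0 = 6 transitions (2 symbol, 4 ε)

6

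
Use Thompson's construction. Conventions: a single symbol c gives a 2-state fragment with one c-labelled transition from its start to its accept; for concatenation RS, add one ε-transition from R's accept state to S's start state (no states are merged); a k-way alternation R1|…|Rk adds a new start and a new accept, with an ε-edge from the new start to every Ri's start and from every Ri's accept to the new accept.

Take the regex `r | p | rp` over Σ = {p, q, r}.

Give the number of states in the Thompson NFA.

10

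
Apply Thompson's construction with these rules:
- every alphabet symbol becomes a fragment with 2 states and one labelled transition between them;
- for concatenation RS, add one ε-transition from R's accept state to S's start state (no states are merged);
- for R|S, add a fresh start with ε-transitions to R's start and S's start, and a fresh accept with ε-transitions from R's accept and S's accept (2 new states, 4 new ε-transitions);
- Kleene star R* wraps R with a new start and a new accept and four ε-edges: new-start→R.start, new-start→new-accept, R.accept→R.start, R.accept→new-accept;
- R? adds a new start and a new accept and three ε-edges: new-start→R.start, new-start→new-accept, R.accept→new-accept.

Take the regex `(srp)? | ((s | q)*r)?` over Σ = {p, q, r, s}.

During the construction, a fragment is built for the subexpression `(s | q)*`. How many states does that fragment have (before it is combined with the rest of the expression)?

Fragment for `(s | q)*`:
Each of the 2 symbol leaves contributes a 2-state fragment.
  s | q — 6 states
  (s | q)* — 8 states

8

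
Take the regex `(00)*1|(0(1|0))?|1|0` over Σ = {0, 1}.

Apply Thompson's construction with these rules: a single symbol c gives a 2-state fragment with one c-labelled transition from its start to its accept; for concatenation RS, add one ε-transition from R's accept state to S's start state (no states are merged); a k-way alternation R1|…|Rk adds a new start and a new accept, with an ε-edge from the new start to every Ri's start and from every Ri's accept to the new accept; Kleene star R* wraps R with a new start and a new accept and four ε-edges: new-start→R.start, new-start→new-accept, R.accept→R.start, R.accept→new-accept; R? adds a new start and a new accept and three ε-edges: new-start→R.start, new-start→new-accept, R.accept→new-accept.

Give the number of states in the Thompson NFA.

24

Bottom-up over the parse tree:
Each of the 8 symbol leaves contributes a 2-state fragment.
  00 = 4 states
  (00)* = 6 states
  (00)*1 = 8 states
  1|0 = 6 states
  0(1|0) = 8 states
  (0(1|0))? = 10 states
  (00)*1|(0(1|0))?|1|0 = 24 states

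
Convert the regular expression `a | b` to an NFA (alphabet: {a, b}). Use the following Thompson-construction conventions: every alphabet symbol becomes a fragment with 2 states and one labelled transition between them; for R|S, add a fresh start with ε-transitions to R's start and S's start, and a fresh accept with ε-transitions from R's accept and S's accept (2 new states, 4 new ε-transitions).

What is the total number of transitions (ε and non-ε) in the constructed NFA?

6

By structural recursion:
Each of the 2 symbol leaves contributes 1 transition (1 symbol, 0 ε).
  a | b — 6 transitions (2 symbol, 4 ε)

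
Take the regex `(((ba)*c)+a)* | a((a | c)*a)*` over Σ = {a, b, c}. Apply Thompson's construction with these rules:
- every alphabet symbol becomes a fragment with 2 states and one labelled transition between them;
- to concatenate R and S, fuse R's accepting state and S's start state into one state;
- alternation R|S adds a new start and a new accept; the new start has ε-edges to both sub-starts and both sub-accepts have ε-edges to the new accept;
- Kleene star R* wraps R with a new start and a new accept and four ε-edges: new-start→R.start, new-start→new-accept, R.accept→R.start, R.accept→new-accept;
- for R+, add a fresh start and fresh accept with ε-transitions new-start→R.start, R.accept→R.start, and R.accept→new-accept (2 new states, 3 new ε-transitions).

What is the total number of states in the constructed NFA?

25

Per subexpression:
Each of the 8 symbol leaves contributes a 2-state fragment.
  ba → 3 states
  (ba)* → 5 states
  (ba)*c → 6 states
  ((ba)*c)+ → 8 states
  ((ba)*c)+a → 9 states
  (((ba)*c)+a)* → 11 states
  a | c → 6 states
  (a | c)* → 8 states
  (a | c)*a → 9 states
  ((a | c)*a)* → 11 states
  a((a | c)*a)* → 12 states
  (((ba)*c)+a)* | a((a | c)*a)* → 25 states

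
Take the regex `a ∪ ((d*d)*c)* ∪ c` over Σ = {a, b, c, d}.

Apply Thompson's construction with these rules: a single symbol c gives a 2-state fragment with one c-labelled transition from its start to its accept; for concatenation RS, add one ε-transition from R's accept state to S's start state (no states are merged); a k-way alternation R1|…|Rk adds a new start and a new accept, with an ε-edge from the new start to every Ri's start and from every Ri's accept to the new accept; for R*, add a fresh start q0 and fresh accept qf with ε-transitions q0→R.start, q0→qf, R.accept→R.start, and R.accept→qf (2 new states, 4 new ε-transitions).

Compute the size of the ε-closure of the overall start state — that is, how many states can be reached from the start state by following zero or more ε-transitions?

13

Compute the ε-closure size of each fragment's start state recursively; a symbol fragment's start has no outgoing ε-edge, so its closure is just itself (size 1).
  d* → C = 1 (new start) + 1 (body) + 1 (new accept) = 3
  d*d → C = 3 + 1 = 4 (closure spills across the concat boundary because the left factor accepts ε)
  (d*d)* → new start has ε-edges to the inner start and to the new accept, so C = 2 + 4 = 6
  (d*d)*c → C = 6 + 1 = 7 (closure spills across the concat boundary because the left factor accepts ε)
  ((d*d)*c)* → C = 1 (new start) + 7 (body) + 1 (new accept) = 9
  a ∪ ((d*d)*c)* ∪ c → C = 1 (new start) + (1 + 9 + 1) + 1 (new accept, since some branch ε-reaches its own accept) = 13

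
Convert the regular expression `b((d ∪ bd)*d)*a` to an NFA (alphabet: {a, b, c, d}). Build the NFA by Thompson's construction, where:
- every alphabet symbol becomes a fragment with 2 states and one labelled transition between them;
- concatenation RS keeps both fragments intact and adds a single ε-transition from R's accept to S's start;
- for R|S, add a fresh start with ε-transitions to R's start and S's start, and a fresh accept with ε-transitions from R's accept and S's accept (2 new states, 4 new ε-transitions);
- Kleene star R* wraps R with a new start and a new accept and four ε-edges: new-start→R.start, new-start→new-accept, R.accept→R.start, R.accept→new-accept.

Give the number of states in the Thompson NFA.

Per subexpression:
Each of the 6 symbol leaves contributes a 2-state fragment.
  bd = 4 states
  d ∪ bd = 8 states
  (d ∪ bd)* = 10 states
  (d ∪ bd)*d = 12 states
  ((d ∪ bd)*d)* = 14 states
  b((d ∪ bd)*d)*a = 18 states

18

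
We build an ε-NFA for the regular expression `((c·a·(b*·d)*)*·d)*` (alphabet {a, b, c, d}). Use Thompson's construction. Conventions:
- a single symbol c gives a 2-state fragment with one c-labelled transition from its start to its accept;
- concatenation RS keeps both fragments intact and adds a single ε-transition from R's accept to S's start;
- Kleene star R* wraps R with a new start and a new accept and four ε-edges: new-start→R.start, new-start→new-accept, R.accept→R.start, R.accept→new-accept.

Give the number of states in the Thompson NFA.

18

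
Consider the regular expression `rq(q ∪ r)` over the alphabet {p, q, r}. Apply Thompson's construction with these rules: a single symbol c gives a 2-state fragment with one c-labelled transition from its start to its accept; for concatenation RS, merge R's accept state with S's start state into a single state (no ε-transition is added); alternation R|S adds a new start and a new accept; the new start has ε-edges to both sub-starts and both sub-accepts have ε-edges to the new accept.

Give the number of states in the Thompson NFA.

By structural recursion:
Each of the 4 symbol leaves contributes a 2-state fragment.
  q ∪ r → 6 states
  rq(q ∪ r) → 8 states

8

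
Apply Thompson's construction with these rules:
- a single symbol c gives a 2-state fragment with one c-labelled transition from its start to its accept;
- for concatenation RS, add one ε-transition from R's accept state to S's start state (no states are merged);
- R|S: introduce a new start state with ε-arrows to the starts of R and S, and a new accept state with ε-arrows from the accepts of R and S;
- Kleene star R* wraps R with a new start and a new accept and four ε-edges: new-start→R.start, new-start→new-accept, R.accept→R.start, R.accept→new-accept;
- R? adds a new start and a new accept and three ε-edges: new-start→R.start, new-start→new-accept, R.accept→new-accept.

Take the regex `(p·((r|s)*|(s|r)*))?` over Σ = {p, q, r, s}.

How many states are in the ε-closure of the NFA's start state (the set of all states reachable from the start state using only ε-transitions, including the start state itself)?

Compute the ε-closure size of each fragment's start state recursively; a symbol fragment's start has no outgoing ε-edge, so its closure is just itself (size 1).
  r|s — new start ε-reaches every alternative's start; none of them accept ε, so the new accept is not reached: C = 1 + 1 + 1 = 3
  (r|s)* — the star's fresh start ε-reaches both the body's start and the fresh accept: C = 2 + 3 = 5
  s|r — new start ε-reaches every alternative's start; none of them accept ε, so the new accept is not reached: C = 1 + 1 + 1 = 3
  (s|r)* — the star's fresh start ε-reaches both the body's start and the fresh accept: C = 2 + 3 = 5
  (r|s)*|(s|r)* — new start ε-reaches every alternative's start; at least one alternative accepts ε, so the union's new accept is reached too: C = 1 + 5 + 5 + 1 = 12
  p·((r|s)*|(s|r)*) — same as the first factor's closure: C = 1
  (p·((r|s)*|(s|r)*))? — C = 1 (new start) + 1 (body) + 1 (new accept, via ε) = 3

3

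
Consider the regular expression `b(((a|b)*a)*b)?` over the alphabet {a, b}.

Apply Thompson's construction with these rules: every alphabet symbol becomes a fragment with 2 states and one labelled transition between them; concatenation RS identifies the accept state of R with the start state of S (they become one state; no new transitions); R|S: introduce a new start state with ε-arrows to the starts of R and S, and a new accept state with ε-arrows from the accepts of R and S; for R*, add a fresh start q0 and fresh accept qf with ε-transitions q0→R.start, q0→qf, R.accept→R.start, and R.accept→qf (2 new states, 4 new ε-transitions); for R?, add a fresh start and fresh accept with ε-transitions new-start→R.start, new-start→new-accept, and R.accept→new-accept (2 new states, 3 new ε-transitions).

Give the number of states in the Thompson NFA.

15

By structural recursion:
Each of the 5 symbol leaves contributes a 2-state fragment.
  a|b = 6 states
  (a|b)* = 8 states
  (a|b)*a = 9 states
  ((a|b)*a)* = 11 states
  ((a|b)*a)*b = 12 states
  (((a|b)*a)*b)? = 14 states
  b(((a|b)*a)*b)? = 15 states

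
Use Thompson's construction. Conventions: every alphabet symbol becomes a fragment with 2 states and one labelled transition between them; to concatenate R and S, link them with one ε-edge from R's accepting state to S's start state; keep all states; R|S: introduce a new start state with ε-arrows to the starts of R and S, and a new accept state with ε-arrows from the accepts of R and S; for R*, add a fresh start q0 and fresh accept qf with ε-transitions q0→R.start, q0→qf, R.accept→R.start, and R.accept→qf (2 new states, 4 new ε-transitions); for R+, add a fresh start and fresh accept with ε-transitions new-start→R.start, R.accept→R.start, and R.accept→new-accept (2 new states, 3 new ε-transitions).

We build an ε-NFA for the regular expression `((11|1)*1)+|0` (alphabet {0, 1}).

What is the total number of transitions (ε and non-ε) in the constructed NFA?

22

Per subexpression:
Each of the 5 symbol leaves contributes 1 transition (1 symbol, 0 ε).
  11 → 3 transitions (2 symbol, 1 ε)
  11|1 → 8 transitions (3 symbol, 5 ε)
  (11|1)* → 12 transitions (3 symbol, 9 ε)
  (11|1)*1 → 14 transitions (4 symbol, 10 ε)
  ((11|1)*1)+ → 17 transitions (4 symbol, 13 ε)
  ((11|1)*1)+|0 → 22 transitions (5 symbol, 17 ε)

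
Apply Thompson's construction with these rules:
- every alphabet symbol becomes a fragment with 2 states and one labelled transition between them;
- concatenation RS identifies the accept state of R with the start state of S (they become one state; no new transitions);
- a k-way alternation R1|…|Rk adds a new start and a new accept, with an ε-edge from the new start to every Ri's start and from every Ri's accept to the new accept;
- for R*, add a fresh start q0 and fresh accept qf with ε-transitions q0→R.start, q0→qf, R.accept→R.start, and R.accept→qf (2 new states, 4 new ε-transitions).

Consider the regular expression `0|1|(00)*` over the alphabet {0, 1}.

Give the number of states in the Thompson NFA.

11

By structural recursion:
Each of the 4 symbol leaves contributes a 2-state fragment.
  00 = 3 states
  (00)* = 5 states
  0|1|(00)* = 11 states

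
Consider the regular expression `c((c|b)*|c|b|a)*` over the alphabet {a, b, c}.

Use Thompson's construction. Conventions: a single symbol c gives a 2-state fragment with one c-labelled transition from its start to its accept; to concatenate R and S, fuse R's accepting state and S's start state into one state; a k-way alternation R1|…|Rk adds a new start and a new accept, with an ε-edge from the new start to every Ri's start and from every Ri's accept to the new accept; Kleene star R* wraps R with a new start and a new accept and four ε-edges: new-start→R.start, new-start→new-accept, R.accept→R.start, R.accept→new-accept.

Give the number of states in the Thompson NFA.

Recursing over subexpressions:
Each of the 6 symbol leaves contributes a 2-state fragment.
  c|b — 6 states
  (c|b)* — 8 states
  (c|b)*|c|b|a — 16 states
  ((c|b)*|c|b|a)* — 18 states
  c((c|b)*|c|b|a)* — 19 states

19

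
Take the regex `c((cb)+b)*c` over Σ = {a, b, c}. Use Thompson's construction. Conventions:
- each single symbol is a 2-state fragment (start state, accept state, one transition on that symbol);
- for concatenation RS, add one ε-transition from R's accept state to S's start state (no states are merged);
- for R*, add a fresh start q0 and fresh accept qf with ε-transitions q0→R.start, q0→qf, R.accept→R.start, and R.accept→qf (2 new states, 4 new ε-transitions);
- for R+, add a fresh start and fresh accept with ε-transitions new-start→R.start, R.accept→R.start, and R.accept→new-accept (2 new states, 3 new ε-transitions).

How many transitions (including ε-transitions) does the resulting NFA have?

16

Per subexpression:
Each of the 5 symbol leaves contributes 1 transition (1 symbol, 0 ε).
  cb — 3 transitions (2 symbol, 1 ε)
  (cb)+ — 6 transitions (2 symbol, 4 ε)
  (cb)+b — 8 transitions (3 symbol, 5 ε)
  ((cb)+b)* — 12 transitions (3 symbol, 9 ε)
  c((cb)+b)*c — 16 transitions (5 symbol, 11 ε)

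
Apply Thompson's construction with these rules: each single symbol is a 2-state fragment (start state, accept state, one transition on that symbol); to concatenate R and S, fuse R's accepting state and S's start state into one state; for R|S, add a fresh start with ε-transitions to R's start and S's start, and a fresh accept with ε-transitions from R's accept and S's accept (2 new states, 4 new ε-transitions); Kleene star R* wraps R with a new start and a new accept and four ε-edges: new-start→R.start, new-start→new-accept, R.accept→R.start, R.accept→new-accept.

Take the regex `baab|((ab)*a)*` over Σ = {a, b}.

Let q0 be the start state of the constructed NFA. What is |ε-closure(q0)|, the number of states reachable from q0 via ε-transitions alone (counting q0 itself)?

Compute the ε-closure size of each fragment's start state recursively; a symbol fragment's start has no outgoing ε-edge, so its closure is just itself (size 1).
  baab → same as the first factor's closure: C = 1
  ab → C equals the left operand's closure size = 1 (its accept is not ε-reachable, so the closure stops there)
  (ab)* → the star's fresh start ε-reaches both the body's start and the fresh accept: C = 2 + 1 = 3
  (ab)*a → C = 3 + (1−1) = 3 (closure spills across the concat boundary because the left factor accepts ε)
  ((ab)*a)* → new start has ε-edges to the inner start and to the new accept, so C = 2 + 3 = 5
  baab|((ab)*a)* → C = 1 (new start) + (1 + 5) + 1 (new accept, since some branch ε-reaches its own accept) = 8

8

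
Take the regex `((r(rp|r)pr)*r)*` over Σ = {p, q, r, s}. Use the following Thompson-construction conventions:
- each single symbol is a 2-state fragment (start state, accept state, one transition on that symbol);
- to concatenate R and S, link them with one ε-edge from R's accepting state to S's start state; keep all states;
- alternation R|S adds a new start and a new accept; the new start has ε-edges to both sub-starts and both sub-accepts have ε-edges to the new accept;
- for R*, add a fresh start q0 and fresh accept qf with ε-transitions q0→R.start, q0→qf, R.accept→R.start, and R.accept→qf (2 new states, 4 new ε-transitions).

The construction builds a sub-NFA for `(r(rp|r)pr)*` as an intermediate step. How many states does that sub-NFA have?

16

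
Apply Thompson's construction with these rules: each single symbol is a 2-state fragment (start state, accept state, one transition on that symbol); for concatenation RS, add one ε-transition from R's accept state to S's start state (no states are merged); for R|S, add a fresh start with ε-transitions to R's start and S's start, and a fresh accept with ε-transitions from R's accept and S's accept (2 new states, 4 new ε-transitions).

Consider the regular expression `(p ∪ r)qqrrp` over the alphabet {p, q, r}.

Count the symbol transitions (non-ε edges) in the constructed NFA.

7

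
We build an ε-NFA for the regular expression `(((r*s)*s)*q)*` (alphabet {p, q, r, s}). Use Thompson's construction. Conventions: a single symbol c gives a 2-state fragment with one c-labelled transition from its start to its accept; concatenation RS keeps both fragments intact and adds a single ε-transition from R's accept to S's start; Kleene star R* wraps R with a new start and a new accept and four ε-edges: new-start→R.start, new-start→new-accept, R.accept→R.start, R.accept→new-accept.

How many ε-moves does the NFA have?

Recursing over subexpressions:
Each of the 4 symbol leaves contributes 0 ε-transitions.
  r* : 4 ε-transitions
  r*s : 5 ε-transitions
  (r*s)* : 9 ε-transitions
  (r*s)*s : 10 ε-transitions
  ((r*s)*s)* : 14 ε-transitions
  ((r*s)*s)*q : 15 ε-transitions
  (((r*s)*s)*q)* : 19 ε-transitions

19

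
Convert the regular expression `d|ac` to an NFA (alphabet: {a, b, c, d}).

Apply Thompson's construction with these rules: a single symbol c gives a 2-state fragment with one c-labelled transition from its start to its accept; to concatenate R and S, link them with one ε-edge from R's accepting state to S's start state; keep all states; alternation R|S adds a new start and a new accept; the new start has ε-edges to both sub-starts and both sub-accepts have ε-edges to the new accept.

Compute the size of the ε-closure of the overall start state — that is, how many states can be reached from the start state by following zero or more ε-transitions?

3

Compute the ε-closure size of each fragment's start state recursively; a symbol fragment's start has no outgoing ε-edge, so its closure is just itself (size 1).
  ac → C equals the left operand's closure size = 1 (its accept is not ε-reachable, so the closure stops there)
  d|ac → new start ε-reaches every alternative's start; none of them accept ε, so the new accept is not reached: C = 1 + 1 + 1 = 3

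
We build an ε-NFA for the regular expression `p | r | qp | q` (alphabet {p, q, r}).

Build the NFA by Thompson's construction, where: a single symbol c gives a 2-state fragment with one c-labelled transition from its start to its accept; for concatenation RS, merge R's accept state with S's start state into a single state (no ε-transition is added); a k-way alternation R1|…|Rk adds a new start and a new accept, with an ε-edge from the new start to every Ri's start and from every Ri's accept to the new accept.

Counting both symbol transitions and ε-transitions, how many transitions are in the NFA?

Recursing over subexpressions:
Each of the 5 symbol leaves contributes 1 transition (1 symbol, 0 ε).
  qp = 2 transitions (2 symbol, 0 ε)
  p | r | qp | q = 13 transitions (5 symbol, 8 ε)

13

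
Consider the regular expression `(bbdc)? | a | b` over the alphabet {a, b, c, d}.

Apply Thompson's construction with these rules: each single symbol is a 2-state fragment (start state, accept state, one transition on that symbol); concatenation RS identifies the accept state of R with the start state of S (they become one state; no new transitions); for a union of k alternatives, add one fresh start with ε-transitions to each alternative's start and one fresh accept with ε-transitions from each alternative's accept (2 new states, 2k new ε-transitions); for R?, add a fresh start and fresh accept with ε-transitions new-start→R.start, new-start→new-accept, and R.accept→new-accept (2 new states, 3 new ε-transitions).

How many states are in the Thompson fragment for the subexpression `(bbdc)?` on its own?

7

Fragment for `(bbdc)?`:
Each of the 4 symbol leaves contributes a 2-state fragment.
  bbdc : 5 states
  (bbdc)? : 7 states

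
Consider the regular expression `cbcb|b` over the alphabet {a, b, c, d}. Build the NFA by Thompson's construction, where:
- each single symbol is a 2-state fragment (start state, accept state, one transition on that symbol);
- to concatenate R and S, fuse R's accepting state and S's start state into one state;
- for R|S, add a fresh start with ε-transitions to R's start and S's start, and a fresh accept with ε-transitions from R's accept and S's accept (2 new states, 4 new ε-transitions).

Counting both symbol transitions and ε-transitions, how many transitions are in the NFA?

9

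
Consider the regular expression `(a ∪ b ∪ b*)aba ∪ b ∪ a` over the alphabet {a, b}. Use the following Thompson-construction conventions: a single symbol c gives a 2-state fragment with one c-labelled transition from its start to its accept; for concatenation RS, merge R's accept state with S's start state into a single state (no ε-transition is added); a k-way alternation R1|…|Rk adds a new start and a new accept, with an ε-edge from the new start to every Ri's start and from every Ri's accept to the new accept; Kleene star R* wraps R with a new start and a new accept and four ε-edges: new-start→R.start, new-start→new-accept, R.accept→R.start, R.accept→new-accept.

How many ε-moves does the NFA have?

16

Building bottom-up:
Each of the 8 symbol leaves contributes 0 ε-transitions.
  b* → 4 ε-transitions
  a ∪ b ∪ b* → 10 ε-transitions
  (a ∪ b ∪ b*)aba → 10 ε-transitions
  (a ∪ b ∪ b*)aba ∪ b ∪ a → 16 ε-transitions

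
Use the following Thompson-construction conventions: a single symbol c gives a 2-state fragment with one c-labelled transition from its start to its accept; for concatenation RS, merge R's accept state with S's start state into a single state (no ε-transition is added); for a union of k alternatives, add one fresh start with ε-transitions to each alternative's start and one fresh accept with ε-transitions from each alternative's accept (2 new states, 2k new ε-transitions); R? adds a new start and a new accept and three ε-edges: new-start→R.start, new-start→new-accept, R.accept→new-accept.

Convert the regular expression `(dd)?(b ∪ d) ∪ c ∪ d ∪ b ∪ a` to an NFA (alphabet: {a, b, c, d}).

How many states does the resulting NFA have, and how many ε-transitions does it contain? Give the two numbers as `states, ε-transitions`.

By structural recursion:
Each of the 8 symbol leaves contributes 2 states and 0 ε-transitions.
  dd → 3 states, 0 ε-transitions
  (dd)? → 5 states, 3 ε-transitions
  b ∪ d → 6 states, 4 ε-transitions
  (dd)?(b ∪ d) → 10 states, 7 ε-transitions
  (dd)?(b ∪ d) ∪ c ∪ d ∪ b ∪ a → 20 states, 17 ε-transitions

20, 17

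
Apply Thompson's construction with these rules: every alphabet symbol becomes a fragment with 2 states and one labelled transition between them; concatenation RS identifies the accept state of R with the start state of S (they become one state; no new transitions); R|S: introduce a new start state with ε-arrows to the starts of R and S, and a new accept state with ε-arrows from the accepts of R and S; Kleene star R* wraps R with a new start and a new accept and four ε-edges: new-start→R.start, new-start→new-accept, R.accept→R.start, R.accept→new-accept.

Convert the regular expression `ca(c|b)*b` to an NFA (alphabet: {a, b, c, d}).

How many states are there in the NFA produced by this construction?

11

Per subexpression:
Each of the 5 symbol leaves contributes a 2-state fragment.
  c|b — 6 states
  (c|b)* — 8 states
  ca(c|b)*b — 11 states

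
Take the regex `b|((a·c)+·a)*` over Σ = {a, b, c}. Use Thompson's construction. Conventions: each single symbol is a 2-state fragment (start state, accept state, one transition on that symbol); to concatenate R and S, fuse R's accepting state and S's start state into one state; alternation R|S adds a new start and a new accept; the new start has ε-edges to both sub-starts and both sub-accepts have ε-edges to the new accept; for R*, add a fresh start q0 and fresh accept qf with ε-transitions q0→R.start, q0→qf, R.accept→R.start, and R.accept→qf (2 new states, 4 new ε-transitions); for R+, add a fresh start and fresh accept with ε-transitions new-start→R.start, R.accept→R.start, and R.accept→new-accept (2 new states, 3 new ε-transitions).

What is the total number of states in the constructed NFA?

Per subexpression:
Each of the 4 symbol leaves contributes a 2-state fragment.
  a·c → 3 states
  (a·c)+ → 5 states
  (a·c)+·a → 6 states
  ((a·c)+·a)* → 8 states
  b|((a·c)+·a)* → 12 states

12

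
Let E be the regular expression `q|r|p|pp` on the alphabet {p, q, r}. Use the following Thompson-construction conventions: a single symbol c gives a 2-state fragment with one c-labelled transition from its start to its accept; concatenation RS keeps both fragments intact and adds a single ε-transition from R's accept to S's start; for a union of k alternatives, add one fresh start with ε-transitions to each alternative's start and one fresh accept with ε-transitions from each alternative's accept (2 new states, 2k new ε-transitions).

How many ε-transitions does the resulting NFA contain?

Per subexpression:
Each of the 5 symbol leaves contributes 0 ε-transitions.
  pp = 1 ε-transition
  q|r|p|pp = 9 ε-transitions

9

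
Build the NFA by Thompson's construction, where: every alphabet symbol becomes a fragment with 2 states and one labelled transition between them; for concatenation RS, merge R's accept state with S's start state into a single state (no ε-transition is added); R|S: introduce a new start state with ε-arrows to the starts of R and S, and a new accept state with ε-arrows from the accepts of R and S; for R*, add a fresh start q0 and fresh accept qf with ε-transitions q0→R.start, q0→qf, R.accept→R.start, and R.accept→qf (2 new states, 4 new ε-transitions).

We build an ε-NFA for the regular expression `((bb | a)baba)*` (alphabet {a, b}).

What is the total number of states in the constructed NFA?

13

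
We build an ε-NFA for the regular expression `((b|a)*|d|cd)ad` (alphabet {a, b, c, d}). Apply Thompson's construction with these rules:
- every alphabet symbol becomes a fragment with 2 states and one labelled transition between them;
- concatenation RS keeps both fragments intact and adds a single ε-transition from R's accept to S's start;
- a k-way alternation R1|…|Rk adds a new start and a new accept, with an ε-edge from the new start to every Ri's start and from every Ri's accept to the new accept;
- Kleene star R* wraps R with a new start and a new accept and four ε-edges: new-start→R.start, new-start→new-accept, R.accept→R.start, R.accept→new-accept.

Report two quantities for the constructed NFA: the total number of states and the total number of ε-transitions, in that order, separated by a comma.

Bottom-up over the parse tree:
Each of the 7 symbol leaves contributes 2 states and 0 ε-transitions.
  b|a = 6 states, 4 ε-transitions
  (b|a)* = 8 states, 8 ε-transitions
  cd = 4 states, 1 ε-transition
  (b|a)*|d|cd = 16 states, 15 ε-transitions
  ((b|a)*|d|cd)ad = 20 states, 17 ε-transitions

20, 17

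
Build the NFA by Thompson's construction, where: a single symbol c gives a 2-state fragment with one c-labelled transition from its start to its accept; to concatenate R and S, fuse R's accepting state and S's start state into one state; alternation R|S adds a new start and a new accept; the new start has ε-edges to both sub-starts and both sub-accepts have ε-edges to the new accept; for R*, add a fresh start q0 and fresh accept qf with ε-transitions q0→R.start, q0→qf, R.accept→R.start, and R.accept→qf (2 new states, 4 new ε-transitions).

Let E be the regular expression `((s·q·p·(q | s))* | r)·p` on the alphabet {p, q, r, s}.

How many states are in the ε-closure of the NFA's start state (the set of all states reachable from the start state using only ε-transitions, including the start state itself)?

6

Compute the ε-closure size of each fragment's start state recursively; a symbol fragment's start has no outgoing ε-edge, so its closure is just itself (size 1).
  q | s : |ε-closure| = 1 + 1 + 1 = 3 (the new accept is not ε-reachable since no branch accepts ε)
  s·q·p·(q | s) : same as the first factor's closure: |ε-closure| = 1
  (s·q·p·(q | s))* : |ε-closure| = 1 (new start) + 1 (body) + 1 (new accept) = 3
  (s·q·p·(q | s))* | r : new start ε-reaches every alternative's start; at least one alternative accepts ε, so the union's new accept is reached too: |ε-closure| = 1 + 3 + 1 + 1 = 6
  ((s·q·p·(q | s))* | r)·p : the left operand accepts ε, so the closure extends into the next operand (the shared merged state is already counted); |ε-closure| = 6 + (1−1) = 6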